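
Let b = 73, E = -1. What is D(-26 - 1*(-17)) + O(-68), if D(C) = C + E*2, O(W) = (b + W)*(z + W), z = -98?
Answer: -841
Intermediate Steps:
O(W) = (-98 + W)*(73 + W) (O(W) = (73 + W)*(-98 + W) = (-98 + W)*(73 + W))
D(C) = -2 + C (D(C) = C - 1*2 = C - 2 = -2 + C)
D(-26 - 1*(-17)) + O(-68) = (-2 + (-26 - 1*(-17))) + (-7154 + (-68)² - 25*(-68)) = (-2 + (-26 + 17)) + (-7154 + 4624 + 1700) = (-2 - 9) - 830 = -11 - 830 = -841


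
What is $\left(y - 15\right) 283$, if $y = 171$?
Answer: $44148$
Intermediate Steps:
$\left(y - 15\right) 283 = \left(171 - 15\right) 283 = 156 \cdot 283 = 44148$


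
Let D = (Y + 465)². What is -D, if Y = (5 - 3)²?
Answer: -219961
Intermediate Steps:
Y = 4 (Y = 2² = 4)
D = 219961 (D = (4 + 465)² = 469² = 219961)
-D = -1*219961 = -219961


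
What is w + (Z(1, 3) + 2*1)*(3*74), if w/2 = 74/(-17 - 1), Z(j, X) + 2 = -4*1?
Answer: -8066/9 ≈ -896.22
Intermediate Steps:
Z(j, X) = -6 (Z(j, X) = -2 - 4*1 = -2 - 4 = -6)
w = -74/9 (w = 2*(74/(-17 - 1)) = 2*(74/(-18)) = 2*(74*(-1/18)) = 2*(-37/9) = -74/9 ≈ -8.2222)
w + (Z(1, 3) + 2*1)*(3*74) = -74/9 + (-6 + 2*1)*(3*74) = -74/9 + (-6 + 2)*222 = -74/9 - 4*222 = -74/9 - 888 = -8066/9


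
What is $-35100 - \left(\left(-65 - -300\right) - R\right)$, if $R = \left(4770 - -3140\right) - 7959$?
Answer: $-35384$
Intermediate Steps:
$R = -49$ ($R = \left(4770 + 3140\right) - 7959 = 7910 - 7959 = -49$)
$-35100 - \left(\left(-65 - -300\right) - R\right) = -35100 - \left(\left(-65 - -300\right) - -49\right) = -35100 - \left(\left(-65 + 300\right) + 49\right) = -35100 - \left(235 + 49\right) = -35100 - 284 = -35384$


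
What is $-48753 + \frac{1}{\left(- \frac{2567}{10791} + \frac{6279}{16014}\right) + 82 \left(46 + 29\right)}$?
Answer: $- \frac{17271402732630243}{354263384617} \approx -48753.0$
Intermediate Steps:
$-48753 + \frac{1}{\left(- \frac{2567}{10791} + \frac{6279}{16014}\right) + 82 \left(46 + 29\right)} = -48753 + \frac{1}{\left(\left(-2567\right) \frac{1}{10791} + 6279 \cdot \frac{1}{16014}\right) + 82 \cdot 75} = -48753 + \frac{1}{\left(- \frac{2567}{10791} + \frac{2093}{5338}\right) + 6150} = -48753 + \frac{1}{\frac{8882917}{57602358} + 6150} = -48753 + \frac{1}{\frac{354263384617}{57602358}} = -48753 + \frac{57602358}{354263384617} = - \frac{17271402732630243}{354263384617}$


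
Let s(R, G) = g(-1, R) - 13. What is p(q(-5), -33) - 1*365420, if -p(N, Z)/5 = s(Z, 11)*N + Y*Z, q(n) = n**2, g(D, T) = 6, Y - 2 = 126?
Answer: -343425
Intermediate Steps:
Y = 128 (Y = 2 + 126 = 128)
s(R, G) = -7 (s(R, G) = 6 - 13 = -7)
p(N, Z) = -640*Z + 35*N (p(N, Z) = -5*(-7*N + 128*Z) = -640*Z + 35*N)
p(q(-5), -33) - 1*365420 = (-640*(-33) + 35*(-5)**2) - 1*365420 = (21120 + 35*25) - 365420 = (21120 + 875) - 365420 = 21995 - 365420 = -343425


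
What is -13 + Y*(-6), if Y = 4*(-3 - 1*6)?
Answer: 203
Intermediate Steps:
Y = -36 (Y = 4*(-3 - 6) = 4*(-9) = -36)
-13 + Y*(-6) = -13 - 36*(-6) = -13 + 216 = 203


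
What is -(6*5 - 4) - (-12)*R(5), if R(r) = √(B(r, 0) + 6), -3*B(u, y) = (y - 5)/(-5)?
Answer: -26 + 4*√51 ≈ 2.5657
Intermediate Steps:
B(u, y) = -⅓ + y/15 (B(u, y) = -(y - 5)/(3*(-5)) = -(-5 + y)*(-1)/(3*5) = -(1 - y/5)/3 = -⅓ + y/15)
R(r) = √51/3 (R(r) = √((-⅓ + (1/15)*0) + 6) = √((-⅓ + 0) + 6) = √(-⅓ + 6) = √(17/3) = √51/3)
-(6*5 - 4) - (-12)*R(5) = -(6*5 - 4) - (-12)*√51/3 = -(30 - 4) - (-4)*√51 = -1*26 + 4*√51 = -26 + 4*√51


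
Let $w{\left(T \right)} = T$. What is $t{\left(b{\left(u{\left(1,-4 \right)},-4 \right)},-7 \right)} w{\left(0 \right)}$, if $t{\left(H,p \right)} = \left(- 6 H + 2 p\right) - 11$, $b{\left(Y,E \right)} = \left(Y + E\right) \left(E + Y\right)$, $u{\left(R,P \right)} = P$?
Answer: $0$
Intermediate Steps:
$b{\left(Y,E \right)} = \left(E + Y\right)^{2}$ ($b{\left(Y,E \right)} = \left(E + Y\right) \left(E + Y\right) = \left(E + Y\right)^{2}$)
$t{\left(H,p \right)} = -11 - 6 H + 2 p$
$t{\left(b{\left(u{\left(1,-4 \right)},-4 \right)},-7 \right)} w{\left(0 \right)} = \left(-11 - 6 \left(-4 - 4\right)^{2} + 2 \left(-7\right)\right) 0 = \left(-11 - 6 \left(-8\right)^{2} - 14\right) 0 = \left(-11 - 384 - 14\right) 0 = \left(-409\right) 0 = 0$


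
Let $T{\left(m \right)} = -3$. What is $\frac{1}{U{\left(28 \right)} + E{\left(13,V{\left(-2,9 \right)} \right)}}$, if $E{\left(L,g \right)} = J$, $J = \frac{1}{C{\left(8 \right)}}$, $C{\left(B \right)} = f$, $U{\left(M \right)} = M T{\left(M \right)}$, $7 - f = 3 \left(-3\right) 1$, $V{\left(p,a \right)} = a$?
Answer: $- \frac{16}{1343} \approx -0.011914$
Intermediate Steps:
$f = 16$ ($f = 7 - 3 \left(-3\right) 1 = 7 - \left(-9\right) 1 = 7 - -9 = 7 + 9 = 16$)
$U{\left(M \right)} = - 3 M$ ($U{\left(M \right)} = M \left(-3\right) = - 3 M$)
$C{\left(B \right)} = 16$
$J = \frac{1}{16} \approx 0.0625$
$E{\left(L,g \right)} = \frac{1}{16}$
$\frac{1}{U{\left(28 \right)} + E{\left(13,V{\left(-2,9 \right)} \right)}} = \frac{1}{\left(-3\right) 28 + \frac{1}{16}} = \frac{1}{-84 + \frac{1}{16}} = \frac{1}{- \frac{1343}{16}} = - \frac{16}{1343}$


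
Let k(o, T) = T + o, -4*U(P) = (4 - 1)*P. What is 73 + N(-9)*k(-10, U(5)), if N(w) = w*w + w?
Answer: -917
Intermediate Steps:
U(P) = -3*P/4 (U(P) = -(4 - 1)*P/4 = -3*P/4)
N(w) = w + w² (N(w) = w² + w = w + w²)
73 + N(-9)*k(-10, U(5)) = 73 + (-9*(1 - 9))*(-¾*5 - 10) = 73 + (-9*(-8))*(-15/4 - 10) = 73 + 72*(-55/4) = 73 - 990 = -917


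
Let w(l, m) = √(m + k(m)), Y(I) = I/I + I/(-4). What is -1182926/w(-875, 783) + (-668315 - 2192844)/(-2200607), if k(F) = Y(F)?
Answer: 2861159/2200607 - 2365852*√2353/2353 ≈ -48771.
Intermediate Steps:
Y(I) = 1 - I/4 (Y(I) = 1 + I*(-¼) = 1 - I/4)
k(F) = 1 - F/4
w(l, m) = √(1 + 3*m/4) (w(l, m) = √(m + (1 - m/4)) = √(1 + 3*m/4))
-1182926/w(-875, 783) + (-668315 - 2192844)/(-2200607) = -1182926*2/√(4 + 3*783) + (-668315 - 2192844)/(-2200607) = -1182926*2/√(4 + 2349) - 2861159*(-1/2200607) = -1182926*2*√2353/2353 + 2861159/2200607 = -2365852*√2353/2353 + 2861159/2200607 = 2861159/2200607 - 2365852*√2353/2353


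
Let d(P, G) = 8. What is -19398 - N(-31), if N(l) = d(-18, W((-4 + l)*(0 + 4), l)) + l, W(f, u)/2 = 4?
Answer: -19375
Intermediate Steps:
W(f, u) = 8 (W(f, u) = 2*4 = 8)
N(l) = 8 + l
-19398 - N(-31) = -19398 - (8 - 31) = -19398 - 1*(-23) = -19398 + 23 = -19375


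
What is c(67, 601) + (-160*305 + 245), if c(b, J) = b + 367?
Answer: -48121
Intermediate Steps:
c(b, J) = 367 + b
c(67, 601) + (-160*305 + 245) = (367 + 67) + (-160*305 + 245) = 434 + (-48800 + 245) = 434 - 48555 = -48121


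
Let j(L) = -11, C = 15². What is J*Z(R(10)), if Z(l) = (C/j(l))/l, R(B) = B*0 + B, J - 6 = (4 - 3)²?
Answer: -315/22 ≈ -14.318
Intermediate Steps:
C = 225
J = 7 (J = 6 + (4 - 3)² = 6 + 1² = 6 + 1 = 7)
R(B) = B (R(B) = 0 + B = B)
Z(l) = -225/(11*l) (Z(l) = (225/(-11))/l = (225*(-1/11))/l = -225/(11*l))
J*Z(R(10)) = 7*(-225/11/10) = 7*(-225/11*⅒) = 7*(-45/22) = -315/22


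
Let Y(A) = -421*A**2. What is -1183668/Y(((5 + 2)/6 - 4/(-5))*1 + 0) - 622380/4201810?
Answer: 447528113665962/615775675681 ≈ 726.77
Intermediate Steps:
-1183668/Y(((5 + 2)/6 - 4/(-5))*1 + 0) - 622380/4201810 = -1183668*(-1/(421*(((5 + 2)/6 - 4/(-5))*1 + 0)**2)) - 622380/4201810 = -1183668*(-1/(421*((7*(1/6) - 4*(-1/5))*1 + 0)**2)) - 622380*1/4201810 = -1183668*(-1/(421*((7/6 + 4/5)*1 + 0)**2)) - 62238/420181 = -1183668*(-1/(421*((59/30)*1 + 0)**2)) - 62238/420181 = -1183668*(-1/(421*(59/30 + 0)**2)) - 62238/420181 = -1183668/((-421*(59/30)**2)) - 62238/420181 = -1183668/((-421*3481/900)) - 62238/420181 = -1183668/(-1465501/900) - 62238/420181 = -1183668*(-900/1465501) - 62238/420181 = 1065301200/1465501 - 62238/420181 = 447528113665962/615775675681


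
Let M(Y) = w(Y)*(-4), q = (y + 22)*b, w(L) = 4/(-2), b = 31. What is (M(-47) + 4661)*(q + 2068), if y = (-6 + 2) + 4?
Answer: 12839750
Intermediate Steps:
y = 0 (y = -4 + 4 = 0)
w(L) = -2 (w(L) = 4*(-1/2) = -2)
q = 682 (q = (0 + 22)*31 = 22*31 = 682)
M(Y) = 8 (M(Y) = -2*(-4) = 8)
(M(-47) + 4661)*(q + 2068) = (8 + 4661)*(682 + 2068) = 4669*2750 = 12839750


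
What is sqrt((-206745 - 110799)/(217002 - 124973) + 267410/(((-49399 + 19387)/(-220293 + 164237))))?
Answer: 2*sqrt(59533459183631491803759)/690493587 ≈ 706.73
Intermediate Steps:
sqrt((-206745 - 110799)/(217002 - 124973) + 267410/(((-49399 + 19387)/(-220293 + 164237)))) = sqrt(-317544/92029 + 267410/((-30012/(-56056)))) = sqrt(-317544*1/92029 + 267410/((-30012*(-1/56056)))) = sqrt(-317544/92029 + 267410/(7503/14014)) = sqrt(-317544/92029 + 267410*(14014/7503)) = sqrt(-317544/92029 + 3747483740/7503) = sqrt(344874798575828/690493587) = 2*sqrt(59533459183631491803759)/690493587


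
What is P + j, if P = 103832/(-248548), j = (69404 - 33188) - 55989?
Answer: -1228660859/62137 ≈ -19773.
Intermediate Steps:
j = -19773 (j = 36216 - 55989 = -19773)
P = -25958/62137 (P = 103832*(-1/248548) = -25958/62137 ≈ -0.41775)
P + j = -25958/62137 - 19773 = -1228660859/62137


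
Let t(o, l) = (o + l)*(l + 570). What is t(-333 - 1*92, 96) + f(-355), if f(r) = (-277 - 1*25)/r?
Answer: -77785168/355 ≈ -2.1911e+5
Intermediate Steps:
t(o, l) = (570 + l)*(l + o) (t(o, l) = (l + o)*(570 + l) = (570 + l)*(l + o))
f(r) = -302/r (f(r) = (-277 - 25)/r = -302/r)
t(-333 - 1*92, 96) + f(-355) = (96² + 570*96 + 570*(-333 - 1*92) + 96*(-333 - 1*92)) - 302/(-355) = (9216 + 54720 + 570*(-333 - 92) + 96*(-333 - 92)) - 302*(-1/355) = (9216 + 54720 + 570*(-425) + 96*(-425)) + 302/355 = (9216 + 54720 - 242250 - 40800) + 302/355 = -219114 + 302/355 = -77785168/355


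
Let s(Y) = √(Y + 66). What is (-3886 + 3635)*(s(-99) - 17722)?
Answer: 4448222 - 251*I*√33 ≈ 4.4482e+6 - 1441.9*I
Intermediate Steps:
s(Y) = √(66 + Y)
(-3886 + 3635)*(s(-99) - 17722) = (-3886 + 3635)*(√(66 - 99) - 17722) = -251*(√(-33) - 17722) = -251*(I*√33 - 17722) = -251*(-17722 + I*√33) = 4448222 - 251*I*√33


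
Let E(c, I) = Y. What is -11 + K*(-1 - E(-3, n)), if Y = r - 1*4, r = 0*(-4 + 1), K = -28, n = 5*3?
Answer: -95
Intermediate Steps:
n = 15
r = 0 (r = 0*(-3) = 0)
Y = -4 (Y = 0 - 1*4 = 0 - 4 = -4)
E(c, I) = -4
-11 + K*(-1 - E(-3, n)) = -11 - 28*(-1 - 1*(-4)) = -11 - 28*(-1 + 4) = -11 - 28*3 = -11 - 84 = -95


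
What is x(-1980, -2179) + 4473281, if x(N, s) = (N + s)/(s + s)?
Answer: 19494562757/4358 ≈ 4.4733e+6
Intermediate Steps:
x(N, s) = (N + s)/(2*s) (x(N, s) = (N + s)/((2*s)) = (N + s)*(1/(2*s)) = (N + s)/(2*s))
x(-1980, -2179) + 4473281 = (1/2)*(-1980 - 2179)/(-2179) + 4473281 = (1/2)*(-1/2179)*(-4159) + 4473281 = 4159/4358 + 4473281 = 19494562757/4358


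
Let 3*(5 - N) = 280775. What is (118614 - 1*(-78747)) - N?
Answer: 872843/3 ≈ 2.9095e+5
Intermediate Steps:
N = -280760/3 (N = 5 - 1/3*280775 = 5 - 280775/3 = -280760/3 ≈ -93587.)
(118614 - 1*(-78747)) - N = (118614 - 1*(-78747)) - 1*(-280760/3) = (118614 + 78747) + 280760/3 = 197361 + 280760/3 = 872843/3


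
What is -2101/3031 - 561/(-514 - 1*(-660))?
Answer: -2007137/442526 ≈ -4.5356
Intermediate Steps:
-2101/3031 - 561/(-514 - 1*(-660)) = -2101*1/3031 - 561/(-514 + 660) = -2101/3031 - 561/146 = -2007137/442526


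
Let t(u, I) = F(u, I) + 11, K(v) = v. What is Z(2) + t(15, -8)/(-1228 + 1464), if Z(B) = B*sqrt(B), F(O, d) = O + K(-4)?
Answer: 11/118 + 2*sqrt(2) ≈ 2.9216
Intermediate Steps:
F(O, d) = -4 + O (F(O, d) = O - 4 = -4 + O)
Z(B) = B**(3/2)
t(u, I) = 7 + u (t(u, I) = (-4 + u) + 11 = 7 + u)
Z(2) + t(15, -8)/(-1228 + 1464) = 2**(3/2) + (7 + 15)/(-1228 + 1464) = 2*sqrt(2) + 22/236 = 2*sqrt(2) + 22*(1/236) = 2*sqrt(2) + 11/118 = 11/118 + 2*sqrt(2)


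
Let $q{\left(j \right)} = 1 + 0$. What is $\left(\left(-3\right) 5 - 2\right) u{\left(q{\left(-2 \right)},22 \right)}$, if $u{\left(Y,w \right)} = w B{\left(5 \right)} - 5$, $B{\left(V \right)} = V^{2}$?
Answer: $-9265$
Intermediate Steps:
$q{\left(j \right)} = 1$
$u{\left(Y,w \right)} = -5 + 25 w$ ($u{\left(Y,w \right)} = w 5^{2} - 5 = w 25 - 5 = 25 w - 5 = -5 + 25 w$)
$\left(\left(-3\right) 5 - 2\right) u{\left(q{\left(-2 \right)},22 \right)} = \left(\left(-3\right) 5 - 2\right) \left(-5 + 25 \cdot 22\right) = \left(-15 - 2\right) \left(-5 + 550\right) = \left(-17\right) 545 = -9265$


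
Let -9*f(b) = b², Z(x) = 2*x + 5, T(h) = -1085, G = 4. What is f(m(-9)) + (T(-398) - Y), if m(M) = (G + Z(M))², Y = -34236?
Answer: 32422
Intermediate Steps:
Z(x) = 5 + 2*x
m(M) = (9 + 2*M)² (m(M) = (4 + (5 + 2*M))² = (9 + 2*M)²)
f(b) = -b²/9
f(m(-9)) + (T(-398) - Y) = -(9 + 2*(-9))⁴/9 + (-1085 - 1*(-34236)) = -(9 - 18)⁴/9 + (-1085 + 34236) = -((-9)²)²/9 + 33151 = -⅑*81² + 33151 = -⅑*6561 + 33151 = -729 + 33151 = 32422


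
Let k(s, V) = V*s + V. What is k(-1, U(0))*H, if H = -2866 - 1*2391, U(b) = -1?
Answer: 0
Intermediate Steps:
k(s, V) = V + V*s
H = -5257 (H = -2866 - 2391 = -5257)
k(-1, U(0))*H = -(1 - 1)*(-5257) = -1*0*(-5257) = 0*(-5257) = 0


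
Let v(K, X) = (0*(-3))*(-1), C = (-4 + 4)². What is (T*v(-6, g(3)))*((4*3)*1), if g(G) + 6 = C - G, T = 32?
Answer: 0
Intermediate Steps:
C = 0 (C = 0² = 0)
g(G) = -6 - G (g(G) = -6 + (0 - G) = -6 - G)
v(K, X) = 0 (v(K, X) = 0*(-1) = 0)
(T*v(-6, g(3)))*((4*3)*1) = (32*0)*((4*3)*1) = 0*(12*1) = 0*12 = 0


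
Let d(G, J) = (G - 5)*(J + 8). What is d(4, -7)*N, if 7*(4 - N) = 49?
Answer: 3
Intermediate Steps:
N = -3 (N = 4 - ⅐*49 = 4 - 7 = -3)
d(G, J) = (-5 + G)*(8 + J)
d(4, -7)*N = (-40 - 5*(-7) + 8*4 + 4*(-7))*(-3) = (-40 + 35 + 32 - 28)*(-3) = -1*(-3) = 3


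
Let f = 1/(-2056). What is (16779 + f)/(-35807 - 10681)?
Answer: -34497623/95579328 ≈ -0.36093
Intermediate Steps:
f = -1/2056 ≈ -0.00048638
(16779 + f)/(-35807 - 10681) = (16779 - 1/2056)/(-35807 - 10681) = (34497623/2056)/(-46488) = (34497623/2056)*(-1/46488) = -34497623/95579328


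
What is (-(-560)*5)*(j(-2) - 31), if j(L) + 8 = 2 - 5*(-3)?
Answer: -61600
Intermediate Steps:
j(L) = 9 (j(L) = -8 + (2 - 5*(-3)) = -8 + (2 + 15) = -8 + 17 = 9)
(-(-560)*5)*(j(-2) - 31) = (-(-560)*5)*(9 - 31) = -80*(-35)*(-22) = 2800*(-22) = -61600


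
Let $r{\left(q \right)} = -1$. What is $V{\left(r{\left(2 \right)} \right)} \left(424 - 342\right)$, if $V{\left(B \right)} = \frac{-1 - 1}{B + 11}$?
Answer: $- \frac{82}{5} \approx -16.4$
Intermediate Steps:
$V{\left(B \right)} = - \frac{2}{11 + B}$
$V{\left(r{\left(2 \right)} \right)} \left(424 - 342\right) = - \frac{2}{11 - 1} \left(424 - 342\right) = - \frac{2}{10} \cdot 82 = \left(-2\right) \frac{1}{10} \cdot 82 = \left(- \frac{1}{5}\right) 82 = - \frac{82}{5}$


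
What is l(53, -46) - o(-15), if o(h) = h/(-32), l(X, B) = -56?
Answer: -1807/32 ≈ -56.469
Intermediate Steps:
o(h) = -h/32 (o(h) = h*(-1/32) = -h/32)
l(53, -46) - o(-15) = -56 - (-1)*(-15)/32 = -56 - 1*15/32 = -56 - 15/32 = -1807/32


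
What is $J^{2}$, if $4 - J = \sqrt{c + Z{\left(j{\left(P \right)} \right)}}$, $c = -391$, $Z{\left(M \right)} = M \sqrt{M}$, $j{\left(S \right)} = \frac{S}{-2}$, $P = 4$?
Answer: $\left(4 - \sqrt{-391 - 2 i \sqrt{2}}\right)^{2} \approx -375.57 + 155.36 i$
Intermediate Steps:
$j{\left(S \right)} = - \frac{S}{2}$ ($j{\left(S \right)} = S \left(- \frac{1}{2}\right) = - \frac{S}{2}$)
$Z{\left(M \right)} = M^{\frac{3}{2}}$
$J = 4 - \sqrt{-391 - 2 i \sqrt{2}}$ ($J = 4 - \sqrt{-391 + \left(\left(- \frac{1}{2}\right) 4\right)^{\frac{3}{2}}} = 4 - \sqrt{-391 + \left(-2\right)^{\frac{3}{2}}} = 4 - \sqrt{-391 - 2 i \sqrt{2}} \approx 3.9285 + 19.774 i$)
$J^{2} = \left(4 - \sqrt{-391 - 2 i \sqrt{2}}\right)^{2}$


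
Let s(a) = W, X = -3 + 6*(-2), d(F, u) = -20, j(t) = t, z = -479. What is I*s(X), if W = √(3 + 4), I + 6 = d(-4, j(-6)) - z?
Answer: 453*√7 ≈ 1198.5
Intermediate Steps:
X = -15 (X = -3 - 12 = -15)
I = 453 (I = -6 + (-20 - 1*(-479)) = -6 + (-20 + 479) = -6 + 459 = 453)
W = √7 ≈ 2.6458
s(a) = √7
I*s(X) = 453*√7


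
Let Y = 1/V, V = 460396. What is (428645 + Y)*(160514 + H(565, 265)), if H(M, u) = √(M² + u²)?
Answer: 15838433509639197/230198 + 986732217105*√15578/460396 ≈ 6.9071e+10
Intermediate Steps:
Y = 1/460396 ≈ 2.1720e-6
(428645 + Y)*(160514 + H(565, 265)) = (428645 + 1/460396)*(160514 + √(565² + 265²)) = 197346443421*(160514 + √(319225 + 70225))/460396 = 197346443421*(160514 + √389450)/460396 = 197346443421*(160514 + 5*√15578)/460396 = 15838433509639197/230198 + 986732217105*√15578/460396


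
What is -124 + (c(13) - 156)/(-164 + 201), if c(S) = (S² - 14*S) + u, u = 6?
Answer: -4751/37 ≈ -128.41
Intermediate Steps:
c(S) = 6 + S² - 14*S (c(S) = (S² - 14*S) + 6 = 6 + S² - 14*S)
-124 + (c(13) - 156)/(-164 + 201) = -124 + ((6 + 13² - 14*13) - 156)/(-164 + 201) = -124 + ((6 + 169 - 182) - 156)/37 = -124 + (-7 - 156)*(1/37) = -124 - 163*1/37 = -124 - 163/37 = -4751/37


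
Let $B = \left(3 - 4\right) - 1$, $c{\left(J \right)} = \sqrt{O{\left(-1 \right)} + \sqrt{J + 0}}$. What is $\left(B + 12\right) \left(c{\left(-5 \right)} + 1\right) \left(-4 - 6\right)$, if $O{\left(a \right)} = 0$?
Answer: $-100 - 100 \sqrt[4]{5} \sqrt{i} \approx -205.74 - 105.74 i$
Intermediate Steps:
$c{\left(J \right)} = \sqrt[4]{J}$ ($c{\left(J \right)} = \sqrt{0 + \sqrt{J + 0}} = \sqrt{0 + \sqrt{J}} = \sqrt{\sqrt{J}} = \sqrt[4]{J}$)
$B = -2$ ($B = -1 - 1 = -2$)
$\left(B + 12\right) \left(c{\left(-5 \right)} + 1\right) \left(-4 - 6\right) = \left(-2 + 12\right) \left(\sqrt[4]{-5} + 1\right) \left(-4 - 6\right) = 10 \left(1 + \sqrt[4]{-5}\right) \left(-10\right) = 10 \left(-10 - 10 \sqrt[4]{-5}\right) = -100 - 100 \sqrt[4]{-5}$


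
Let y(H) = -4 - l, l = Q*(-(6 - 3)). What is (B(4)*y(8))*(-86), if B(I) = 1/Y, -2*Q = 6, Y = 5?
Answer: 1118/5 ≈ 223.60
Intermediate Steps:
Q = -3 (Q = -1/2*6 = -3)
l = 9 (l = -(-3)*(6 - 3) = -(-3)*3 = -3*(-3) = 9)
B(I) = 1/5
y(H) = -13 (y(H) = -4 - 1*9 = -4 - 9 = -13)
(B(4)*y(8))*(-86) = ((1/5)*(-13))*(-86) = -13/5*(-86) = 1118/5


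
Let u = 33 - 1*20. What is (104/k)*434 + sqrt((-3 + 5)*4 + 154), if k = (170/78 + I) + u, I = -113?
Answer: -251472/545 + 9*sqrt(2) ≈ -448.69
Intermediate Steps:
u = 13 (u = 33 - 20 = 13)
k = -3815/39 (k = (170/78 - 113) + 13 = (170*(1/78) - 113) + 13 = (85/39 - 113) + 13 = -4322/39 + 13 = -3815/39 ≈ -97.821)
(104/k)*434 + sqrt((-3 + 5)*4 + 154) = (104/(-3815/39))*434 + sqrt((-3 + 5)*4 + 154) = (104*(-39/3815))*434 + sqrt(2*4 + 154) = -4056/3815*434 + sqrt(8 + 154) = -251472/545 + sqrt(162) = -251472/545 + 9*sqrt(2)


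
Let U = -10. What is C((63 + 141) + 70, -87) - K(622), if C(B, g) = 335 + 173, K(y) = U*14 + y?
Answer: 26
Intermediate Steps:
K(y) = -140 + y (K(y) = -10*14 + y = -140 + y)
C(B, g) = 508
C((63 + 141) + 70, -87) - K(622) = 508 - (-140 + 622) = 508 - 1*482 = 508 - 482 = 26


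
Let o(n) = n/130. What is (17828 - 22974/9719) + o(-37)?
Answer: 22521796937/1263470 ≈ 17825.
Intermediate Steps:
o(n) = n/130 (o(n) = n*(1/130) = n/130)
(17828 - 22974/9719) + o(-37) = (17828 - 22974/9719) + (1/130)*(-37) = (17828 - 22974*1/9719) - 37/130 = (17828 - 22974/9719) - 37/130 = 173247358/9719 - 37/130 = 22521796937/1263470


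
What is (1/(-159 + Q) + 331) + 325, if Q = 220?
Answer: 40017/61 ≈ 656.02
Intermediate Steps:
(1/(-159 + Q) + 331) + 325 = (1/(-159 + 220) + 331) + 325 = (1/61 + 331) + 325 = 20192/61 + 325 = 40017/61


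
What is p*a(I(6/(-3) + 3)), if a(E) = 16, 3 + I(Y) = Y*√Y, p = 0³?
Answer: 0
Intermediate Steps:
p = 0
I(Y) = -3 + Y^(3/2) (I(Y) = -3 + Y*√Y = -3 + Y^(3/2))
p*a(I(6/(-3) + 3)) = 0*16 = 0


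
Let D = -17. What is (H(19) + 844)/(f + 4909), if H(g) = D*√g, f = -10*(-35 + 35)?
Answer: 844/4909 - 17*√19/4909 ≈ 0.15683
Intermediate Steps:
f = 0 (f = -10*0 = 0)
H(g) = -17*√g
(H(19) + 844)/(f + 4909) = (-17*√19 + 844)/(0 + 4909) = (844 - 17*√19)/4909 = (844 - 17*√19)*(1/4909) = 844/4909 - 17*√19/4909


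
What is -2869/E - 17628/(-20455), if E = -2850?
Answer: 1146581/613650 ≈ 1.8685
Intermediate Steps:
-2869/E - 17628/(-20455) = -2869/(-2850) - 17628/(-20455) = -2869*(-1/2850) - 17628*(-1/20455) = 151/150 + 17628/20455 = 1146581/613650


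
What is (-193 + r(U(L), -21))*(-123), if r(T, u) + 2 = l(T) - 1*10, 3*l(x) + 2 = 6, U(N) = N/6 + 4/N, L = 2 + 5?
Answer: 25051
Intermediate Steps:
L = 7
U(N) = 4/N + N/6 (U(N) = N*(⅙) + 4/N = N/6 + 4/N = 4/N + N/6)
l(x) = 4/3 (l(x) = -⅔ + (⅓)*6 = -⅔ + 2 = 4/3)
r(T, u) = -32/3 (r(T, u) = -2 + (4/3 - 1*10) = -2 + (4/3 - 10) = -2 - 26/3 = -32/3)
(-193 + r(U(L), -21))*(-123) = (-193 - 32/3)*(-123) = -611/3*(-123) = 25051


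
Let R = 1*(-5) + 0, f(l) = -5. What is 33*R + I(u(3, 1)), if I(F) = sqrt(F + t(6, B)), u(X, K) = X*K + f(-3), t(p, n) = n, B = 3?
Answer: -164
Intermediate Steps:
u(X, K) = -5 + K*X (u(X, K) = X*K - 5 = K*X - 5 = -5 + K*X)
R = -5 (R = -5 + 0 = -5)
I(F) = sqrt(3 + F) (I(F) = sqrt(F + 3) = sqrt(3 + F))
33*R + I(u(3, 1)) = 33*(-5) + sqrt(3 + (-5 + 1*3)) = -165 + sqrt(3 + (-5 + 3)) = -165 + sqrt(3 - 2) = -165 + sqrt(1) = -165 + 1 = -164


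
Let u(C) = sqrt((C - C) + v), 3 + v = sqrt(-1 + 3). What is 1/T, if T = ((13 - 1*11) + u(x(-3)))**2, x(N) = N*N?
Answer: (2 + I*sqrt(3 - sqrt(2)))**(-2) ≈ 0.077376 - 0.16144*I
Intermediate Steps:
x(N) = N**2
v = -3 + sqrt(2) (v = -3 + sqrt(-1 + 3) = -3 + sqrt(2) ≈ -1.5858)
u(C) = sqrt(-3 + sqrt(2)) (u(C) = sqrt((C - C) + (-3 + sqrt(2))) = sqrt(0 + (-3 + sqrt(2))) = sqrt(-3 + sqrt(2)))
T = (2 + sqrt(-3 + sqrt(2)))**2 (T = ((13 - 1*11) + sqrt(-3 + sqrt(2)))**2 = ((13 - 11) + sqrt(-3 + sqrt(2)))**2 = (2 + sqrt(-3 + sqrt(2)))**2 ≈ 2.4142 + 5.0371*I)
1/T = 1/((2 + I*sqrt(3 - sqrt(2)))**2) = (2 + I*sqrt(3 - sqrt(2)))**(-2)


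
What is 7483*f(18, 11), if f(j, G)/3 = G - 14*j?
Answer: -5410209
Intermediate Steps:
f(j, G) = -42*j + 3*G (f(j, G) = 3*(G - 14*j) = -42*j + 3*G)
7483*f(18, 11) = 7483*(-42*18 + 3*11) = 7483*(-756 + 33) = 7483*(-723) = -5410209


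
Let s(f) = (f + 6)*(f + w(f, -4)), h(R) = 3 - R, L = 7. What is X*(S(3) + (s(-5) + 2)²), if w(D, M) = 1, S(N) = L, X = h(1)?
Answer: 22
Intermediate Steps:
X = 2 (X = 3 - 1*1 = 3 - 1 = 2)
S(N) = 7
s(f) = (1 + f)*(6 + f) (s(f) = (f + 6)*(f + 1) = (6 + f)*(1 + f) = (1 + f)*(6 + f))
X*(S(3) + (s(-5) + 2)²) = 2*(7 + ((6 + (-5)² + 7*(-5)) + 2)²) = 2*(7 + ((6 + 25 - 35) + 2)²) = 2*(7 + (-4 + 2)²) = 2*(7 + (-2)²) = 2*(7 + 4) = 2*11 = 22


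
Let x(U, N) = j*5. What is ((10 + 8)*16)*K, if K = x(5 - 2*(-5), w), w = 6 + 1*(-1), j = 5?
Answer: 7200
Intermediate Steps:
w = 5 (w = 6 - 1 = 5)
x(U, N) = 25 (x(U, N) = 5*5 = 25)
K = 25
((10 + 8)*16)*K = ((10 + 8)*16)*25 = (18*16)*25 = 288*25 = 7200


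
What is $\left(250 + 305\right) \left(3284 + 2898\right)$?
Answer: $3431010$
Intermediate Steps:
$\left(250 + 305\right) \left(3284 + 2898\right) = 555 \cdot 6182 = 3431010$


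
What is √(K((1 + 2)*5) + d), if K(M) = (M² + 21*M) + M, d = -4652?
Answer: I*√4097 ≈ 64.008*I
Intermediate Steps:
K(M) = M² + 22*M
√(K((1 + 2)*5) + d) = √(((1 + 2)*5)*(22 + (1 + 2)*5) - 4652) = √((3*5)*(22 + 3*5) - 4652) = √(15*(22 + 15) - 4652) = √(15*37 - 4652) = √(555 - 4652) = √(-4097) = I*√4097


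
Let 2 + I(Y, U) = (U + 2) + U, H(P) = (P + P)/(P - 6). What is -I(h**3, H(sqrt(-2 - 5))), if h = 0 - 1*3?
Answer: -28/43 + 24*I*sqrt(7)/43 ≈ -0.65116 + 1.4767*I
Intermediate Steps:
h = -3 (h = 0 - 3 = -3)
H(P) = 2*P/(-6 + P) (H(P) = (2*P)/(-6 + P) = 2*P/(-6 + P))
I(Y, U) = 2*U (I(Y, U) = -2 + ((U + 2) + U) = -2 + ((2 + U) + U) = -2 + (2 + 2*U) = 2*U)
-I(h**3, H(sqrt(-2 - 5))) = -2*2*sqrt(-2 - 5)/(-6 + sqrt(-2 - 5)) = -2*2*sqrt(-7)/(-6 + sqrt(-7)) = -2*2*(I*sqrt(7))/(-6 + I*sqrt(7)) = -2*2*I*sqrt(7)/(-6 + I*sqrt(7)) = -4*I*sqrt(7)/(-6 + I*sqrt(7))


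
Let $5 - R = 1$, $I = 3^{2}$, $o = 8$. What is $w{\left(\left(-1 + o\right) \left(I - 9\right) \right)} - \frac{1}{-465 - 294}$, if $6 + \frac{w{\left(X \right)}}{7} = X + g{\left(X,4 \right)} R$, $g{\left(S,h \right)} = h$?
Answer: $\frac{53131}{759} \approx 70.001$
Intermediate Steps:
$I = 9$
$R = 4$ ($R = 5 - 1 = 4$)
$w{\left(X \right)} = 70 + 7 X$ ($w{\left(X \right)} = -42 + 7 \left(X + 4 \cdot 4\right) = -42 + 7 \left(X + 16\right) = -42 + 7 \left(16 + X\right) = -42 + \left(112 + 7 X\right) = 70 + 7 X$)
$w{\left(\left(-1 + o\right) \left(I - 9\right) \right)} - \frac{1}{-465 - 294} = \left(70 + 7 \left(-1 + 8\right) \left(9 - 9\right)\right) - \frac{1}{-465 - 294} = \left(70 + 7 \cdot 7 \cdot 0\right) - \frac{1}{-759} = \left(70 + 7 \cdot 0\right) - - \frac{1}{759} = \left(70 + 0\right) + \frac{1}{759} = 70 + \frac{1}{759} = \frac{53131}{759}$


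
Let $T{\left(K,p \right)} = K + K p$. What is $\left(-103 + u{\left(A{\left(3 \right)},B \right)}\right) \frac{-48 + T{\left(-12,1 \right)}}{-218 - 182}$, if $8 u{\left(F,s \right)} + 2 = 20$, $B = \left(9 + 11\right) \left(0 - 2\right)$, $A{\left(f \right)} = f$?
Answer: $- \frac{3627}{200} \approx -18.135$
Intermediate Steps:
$B = -40$ ($B = 20 \left(-2\right) = -40$)
$u{\left(F,s \right)} = \frac{9}{4}$ ($u{\left(F,s \right)} = - \frac{1}{4} + \frac{1}{8} \cdot 20 = - \frac{1}{4} + \frac{5}{2} = \frac{9}{4}$)
$\left(-103 + u{\left(A{\left(3 \right)},B \right)}\right) \frac{-48 + T{\left(-12,1 \right)}}{-218 - 182} = \left(-103 + \frac{9}{4}\right) \frac{-48 - 12 \left(1 + 1\right)}{-218 - 182} = - \frac{403 \frac{-48 - 24}{-400}}{4} = - \frac{403 \left(-48 - 24\right) \left(- \frac{1}{400}\right)}{4} = - \frac{403 \left(\left(-72\right) \left(- \frac{1}{400}\right)\right)}{4} = \left(- \frac{403}{4}\right) \frac{9}{50} = - \frac{3627}{200}$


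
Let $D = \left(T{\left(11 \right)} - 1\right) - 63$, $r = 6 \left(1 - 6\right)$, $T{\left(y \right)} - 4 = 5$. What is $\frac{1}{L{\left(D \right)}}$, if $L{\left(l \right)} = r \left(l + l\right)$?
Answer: $\frac{1}{3300} \approx 0.00030303$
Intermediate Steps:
$T{\left(y \right)} = 9$ ($T{\left(y \right)} = 4 + 5 = 9$)
$r = -30$ ($r = 6 \left(-5\right) = -30$)
$D = -55$ ($D = \left(9 - 1\right) - 63 = 8 - 63 = -55$)
$L{\left(l \right)} = - 60 l$ ($L{\left(l \right)} = - 30 \left(l + l\right) = - 30 \cdot 2 l = - 60 l$)
$\frac{1}{L{\left(D \right)}} = \frac{1}{\left(-60\right) \left(-55\right)} = \frac{1}{3300}$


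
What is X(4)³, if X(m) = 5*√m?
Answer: 1000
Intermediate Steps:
X(4)³ = (5*√4)³ = (5*2)³ = 10³ = 1000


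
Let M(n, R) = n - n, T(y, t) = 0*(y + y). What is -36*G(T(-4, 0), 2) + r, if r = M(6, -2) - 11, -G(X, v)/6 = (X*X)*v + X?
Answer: -11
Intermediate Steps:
T(y, t) = 0 (T(y, t) = 0*(2*y) = 0)
M(n, R) = 0
G(X, v) = -6*X - 6*v*X² (G(X, v) = -6*((X*X)*v + X) = -6*(X²*v + X) = -6*(v*X² + X) = -6*(X + v*X²) = -6*X - 6*v*X²)
r = -11 (r = 0 - 11 = -11)
-36*G(T(-4, 0), 2) + r = -(-216)*0*(1 + 0*2) - 11 = -(-216)*0*(1 + 0) - 11 = -(-216)*0 - 11 = -36*0 - 11 = 0 - 11 = -11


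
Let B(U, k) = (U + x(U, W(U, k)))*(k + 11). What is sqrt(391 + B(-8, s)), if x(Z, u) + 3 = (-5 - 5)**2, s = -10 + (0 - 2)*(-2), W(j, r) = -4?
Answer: 2*sqrt(209) ≈ 28.914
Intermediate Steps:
s = -6 (s = -10 - 2*(-2) = -10 + 4 = -6)
x(Z, u) = 97 (x(Z, u) = -3 + (-5 - 5)**2 = -3 + (-10)**2 = -3 + 100 = 97)
B(U, k) = (11 + k)*(97 + U) (B(U, k) = (U + 97)*(k + 11) = (97 + U)*(11 + k) = (11 + k)*(97 + U))
sqrt(391 + B(-8, s)) = sqrt(391 + (1067 + 11*(-8) + 97*(-6) - 8*(-6))) = sqrt(391 + (1067 - 88 - 582 + 48)) = sqrt(391 + 445) = sqrt(836) = 2*sqrt(209)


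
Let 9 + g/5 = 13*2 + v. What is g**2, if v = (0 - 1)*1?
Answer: 6400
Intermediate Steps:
v = -1 (v = -1*1 = -1)
g = 80 (g = -45 + 5*(13*2 - 1) = -45 + 5*(26 - 1) = -45 + 5*25 = -45 + 125 = 80)
g**2 = 80**2 = 6400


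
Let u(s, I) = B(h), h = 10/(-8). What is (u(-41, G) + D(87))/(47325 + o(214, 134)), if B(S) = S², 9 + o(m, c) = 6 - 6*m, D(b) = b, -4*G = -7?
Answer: 1417/736608 ≈ 0.0019237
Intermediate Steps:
G = 7/4 (G = -¼*(-7) = 7/4 ≈ 1.7500)
o(m, c) = -3 - 6*m (o(m, c) = -9 + (6 - 6*m) = -3 - 6*m)
h = -5/4 (h = 10*(-⅛) = -5/4 ≈ -1.2500)
u(s, I) = 25/16 (u(s, I) = (-5/4)² = 25/16)
(u(-41, G) + D(87))/(47325 + o(214, 134)) = (25/16 + 87)/(47325 + (-3 - 6*214)) = 1417/(16*(47325 + (-3 - 1284))) = 1417/(16*(47325 - 1287)) = (1417/16)/46038 = (1417/16)*(1/46038) = 1417/736608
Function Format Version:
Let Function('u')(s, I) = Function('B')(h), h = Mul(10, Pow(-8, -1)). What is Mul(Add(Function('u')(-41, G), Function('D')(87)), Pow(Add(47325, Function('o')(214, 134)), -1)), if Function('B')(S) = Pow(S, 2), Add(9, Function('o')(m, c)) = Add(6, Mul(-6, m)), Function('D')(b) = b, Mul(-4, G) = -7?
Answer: Rational(1417, 736608) ≈ 0.0019237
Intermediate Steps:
G = Rational(7, 4) (G = Mul(Rational(-1, 4), -7) = Rational(7, 4) ≈ 1.7500)
Function('o')(m, c) = Add(-3, Mul(-6, m)) (Function('o')(m, c) = Add(-9, Add(6, Mul(-6, m))) = Add(-3, Mul(-6, m)))
h = Rational(-5, 4) (h = Mul(10, Rational(-1, 8)) = Rational(-5, 4) ≈ -1.2500)
Function('u')(s, I) = Rational(25, 16) (Function('u')(s, I) = Pow(Rational(-5, 4), 2) = Rational(25, 16))
Mul(Add(Function('u')(-41, G), Function('D')(87)), Pow(Add(47325, Function('o')(214, 134)), -1)) = Mul(Add(Rational(25, 16), 87), Pow(Add(47325, Add(-3, Mul(-6, 214))), -1)) = Mul(Rational(1417, 16), Pow(Add(47325, Add(-3, -1284)), -1)) = Mul(Rational(1417, 16), Pow(Add(47325, -1287), -1)) = Mul(Rational(1417, 16), Pow(46038, -1)) = Mul(Rational(1417, 16), Rational(1, 46038)) = Rational(1417, 736608)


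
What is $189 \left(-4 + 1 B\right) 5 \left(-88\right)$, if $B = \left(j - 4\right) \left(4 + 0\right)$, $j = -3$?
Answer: $2661120$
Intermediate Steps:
$B = -28$ ($B = \left(-3 - 4\right) \left(4 + 0\right) = \left(-7\right) 4 = -28$)
$189 \left(-4 + 1 B\right) 5 \left(-88\right) = 189 \left(-4 + 1 \left(-28\right)\right) 5 \left(-88\right) = 189 \left(-4 - 28\right) 5 \left(-88\right) = 189 \left(\left(-32\right) 5\right) \left(-88\right) = 189 \left(-160\right) \left(-88\right) = \left(-30240\right) \left(-88\right) = 2661120$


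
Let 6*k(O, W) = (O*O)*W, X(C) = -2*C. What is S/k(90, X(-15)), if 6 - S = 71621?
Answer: -14323/8100 ≈ -1.7683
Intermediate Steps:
k(O, W) = W*O**2/6 (k(O, W) = ((O*O)*W)/6 = (O**2*W)/6 = (W*O**2)/6 = W*O**2/6)
S = -71615 (S = 6 - 1*71621 = 6 - 71621 = -71615)
S/k(90, X(-15)) = -71615/((1/6)*(-2*(-15))*90**2) = -71615/((1/6)*30*8100) = -71615/40500 = -71615*1/40500 = -14323/8100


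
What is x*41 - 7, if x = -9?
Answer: -376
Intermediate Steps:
x*41 - 7 = -9*41 - 7 = -369 - 7 = -376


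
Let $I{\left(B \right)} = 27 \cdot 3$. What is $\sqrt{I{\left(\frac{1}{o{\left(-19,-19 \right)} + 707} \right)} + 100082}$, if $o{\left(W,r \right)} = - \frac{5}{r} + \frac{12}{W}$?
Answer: $\sqrt{100163} \approx 316.49$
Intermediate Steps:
$I{\left(B \right)} = 81$
$\sqrt{I{\left(\frac{1}{o{\left(-19,-19 \right)} + 707} \right)} + 100082} = \sqrt{81 + 100082} = \sqrt{100163}$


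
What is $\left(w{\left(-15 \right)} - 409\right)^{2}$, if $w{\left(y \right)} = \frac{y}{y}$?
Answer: $166464$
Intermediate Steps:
$w{\left(y \right)} = 1$
$\left(w{\left(-15 \right)} - 409\right)^{2} = \left(1 - 409\right)^{2} = \left(-408\right)^{2} = 166464$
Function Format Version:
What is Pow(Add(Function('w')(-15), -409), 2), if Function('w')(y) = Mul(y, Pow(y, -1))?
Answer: 166464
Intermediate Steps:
Function('w')(y) = 1
Pow(Add(Function('w')(-15), -409), 2) = Pow(Add(1, -409), 2) = Pow(-408, 2) = 166464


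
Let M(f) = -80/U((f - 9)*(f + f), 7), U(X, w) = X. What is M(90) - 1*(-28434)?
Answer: 20728382/729 ≈ 28434.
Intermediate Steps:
M(f) = -40/(f*(-9 + f)) (M(f) = -80*1/((f - 9)*(f + f)) = -80*1/(2*f*(-9 + f)) = -40/(f*(-9 + f)))
M(90) - 1*(-28434) = -40/(90*(-9 + 90)) - 1*(-28434) = -40*1/90/81 + 28434 = -40*1/90*1/81 + 28434 = -4/729 + 28434 = 20728382/729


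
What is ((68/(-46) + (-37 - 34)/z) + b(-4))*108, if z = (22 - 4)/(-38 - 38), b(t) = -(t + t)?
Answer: 760848/23 ≈ 33080.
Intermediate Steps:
b(t) = -2*t
z = -9/38 (z = 18/(-76) = 18*(-1/76) = -9/38 ≈ -0.23684)
((68/(-46) + (-37 - 34)/z) + b(-4))*108 = ((68/(-46) + (-37 - 34)/(-9/38)) - 2*(-4))*108 = ((68*(-1/46) - 71*(-38/9)) + 8)*108 = ((-34/23 + 2698/9) + 8)*108 = (61748/207 + 8)*108 = (63404/207)*108 = 760848/23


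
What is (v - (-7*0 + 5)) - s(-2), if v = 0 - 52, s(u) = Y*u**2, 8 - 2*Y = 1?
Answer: -71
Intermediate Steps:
Y = 7/2 (Y = 4 - 1/2*1 = 4 - 1/2 = 7/2 ≈ 3.5000)
s(u) = 7*u**2/2
v = -52
(v - (-7*0 + 5)) - s(-2) = (-52 - (-7*0 + 5)) - 7*(-2)**2/2 = (-52 - (0 + 5)) - 7*4/2 = (-52 - 1*5) - 1*14 = (-52 - 5) - 14 = -57 - 14 = -71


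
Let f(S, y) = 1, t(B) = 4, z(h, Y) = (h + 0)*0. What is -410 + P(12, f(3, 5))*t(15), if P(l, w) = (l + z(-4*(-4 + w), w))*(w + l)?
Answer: 214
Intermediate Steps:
z(h, Y) = 0 (z(h, Y) = h*0 = 0)
P(l, w) = l*(l + w) (P(l, w) = (l + 0)*(w + l) = l*(l + w))
-410 + P(12, f(3, 5))*t(15) = -410 + (12*(12 + 1))*4 = -410 + (12*13)*4 = -410 + 156*4 = -410 + 624 = 214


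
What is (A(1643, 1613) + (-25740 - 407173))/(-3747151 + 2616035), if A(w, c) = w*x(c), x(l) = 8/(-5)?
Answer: 2177709/5655580 ≈ 0.38506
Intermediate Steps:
x(l) = -8/5 (x(l) = 8*(-⅕) = -8/5)
A(w, c) = -8*w/5 (A(w, c) = w*(-8/5) = -8*w/5)
(A(1643, 1613) + (-25740 - 407173))/(-3747151 + 2616035) = (-8/5*1643 + (-25740 - 407173))/(-3747151 + 2616035) = (-13144/5 - 432913)/(-1131116) = -2177709/5*(-1/1131116) = 2177709/5655580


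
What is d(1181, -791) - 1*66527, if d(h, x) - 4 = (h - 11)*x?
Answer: -991993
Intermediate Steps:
d(h, x) = 4 + x*(-11 + h) (d(h, x) = 4 + (h - 11)*x = 4 + (-11 + h)*x = 4 + x*(-11 + h))
d(1181, -791) - 1*66527 = (4 - 11*(-791) + 1181*(-791)) - 1*66527 = (4 + 8701 - 934171) - 66527 = -925466 - 66527 = -991993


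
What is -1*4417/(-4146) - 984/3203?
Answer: 10067987/13279638 ≈ 0.75815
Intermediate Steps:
-1*4417/(-4146) - 984/3203 = -4417*(-1/4146) - 984*1/3203 = 4417/4146 - 984/3203 = 10067987/13279638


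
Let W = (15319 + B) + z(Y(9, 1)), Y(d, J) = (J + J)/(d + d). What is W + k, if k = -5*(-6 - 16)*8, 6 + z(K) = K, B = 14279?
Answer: 274249/9 ≈ 30472.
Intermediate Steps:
Y(d, J) = J/d (Y(d, J) = (2*J)/((2*d)) = (2*J)*(1/(2*d)) = J/d)
z(K) = -6 + K
k = 880 (k = -5*(-22)*8 = 110*8 = 880)
W = 266329/9 (W = (15319 + 14279) + (-6 + 1/9) = 29598 + (-6 + 1*(⅑)) = 29598 + (-6 + ⅑) = 29598 - 53/9 = 266329/9 ≈ 29592.)
W + k = 266329/9 + 880 = 274249/9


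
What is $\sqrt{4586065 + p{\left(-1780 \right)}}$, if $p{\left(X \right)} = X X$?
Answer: $\sqrt{7754465} \approx 2784.7$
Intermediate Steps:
$p{\left(X \right)} = X^{2}$
$\sqrt{4586065 + p{\left(-1780 \right)}} = \sqrt{4586065 + \left(-1780\right)^{2}} = \sqrt{4586065 + 3168400} = \sqrt{7754465}$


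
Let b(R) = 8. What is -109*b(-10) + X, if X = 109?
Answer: -763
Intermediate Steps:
-109*b(-10) + X = -109*8 + 109 = -872 + 109 = -763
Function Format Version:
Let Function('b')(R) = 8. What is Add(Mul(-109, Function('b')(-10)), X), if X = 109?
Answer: -763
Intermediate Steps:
Add(Mul(-109, Function('b')(-10)), X) = Add(Mul(-109, 8), 109) = Add(-872, 109) = -763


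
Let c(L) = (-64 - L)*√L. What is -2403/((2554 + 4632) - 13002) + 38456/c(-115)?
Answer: 2403/5816 - 1672*I*√115/255 ≈ 0.41317 - 70.315*I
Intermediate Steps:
c(L) = √L*(-64 - L)
-2403/((2554 + 4632) - 13002) + 38456/c(-115) = -2403/((2554 + 4632) - 13002) + 38456/((√(-115)*(-64 - 1*(-115)))) = -2403/(7186 - 13002) + 38456/(((I*√115)*(-64 + 115))) = -2403/(-5816) + 38456/(((I*√115)*51)) = -2403*(-1/5816) + 38456/((51*I*√115)) = 2403/5816 + 38456*(-I*√115/5865) = 2403/5816 - 1672*I*√115/255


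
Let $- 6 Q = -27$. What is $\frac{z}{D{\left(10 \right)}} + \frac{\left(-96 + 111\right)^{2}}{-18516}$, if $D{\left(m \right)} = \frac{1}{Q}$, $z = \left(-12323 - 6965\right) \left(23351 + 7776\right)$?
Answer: $- \frac{16674886795899}{6172} \approx -2.7017 \cdot 10^{9}$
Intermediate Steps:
$Q = \frac{9}{2}$ ($Q = \left(- \frac{1}{6}\right) \left(-27\right) = \frac{9}{2} \approx 4.5$)
$z = -600377576$ ($z = \left(-19288\right) 31127 = -600377576$)
$D{\left(m \right)} = \frac{2}{9}$ ($D{\left(m \right)} = \frac{1}{\frac{9}{2}} = \frac{2}{9}$)
$\frac{z}{D{\left(10 \right)}} + \frac{\left(-96 + 111\right)^{2}}{-18516} = - \frac{600377576}{\frac{2}{9}} + \frac{\left(-96 + 111\right)^{2}}{-18516} = \left(-600377576\right) \frac{9}{2} + 15^{2} \left(- \frac{1}{18516}\right) = -2701699092 + 225 \left(- \frac{1}{18516}\right) = -2701699092 - \frac{75}{6172} = - \frac{16674886795899}{6172}$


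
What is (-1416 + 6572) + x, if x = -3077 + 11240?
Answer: 13319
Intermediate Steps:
x = 8163
(-1416 + 6572) + x = (-1416 + 6572) + 8163 = 5156 + 8163 = 13319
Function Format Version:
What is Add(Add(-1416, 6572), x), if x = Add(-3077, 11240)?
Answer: 13319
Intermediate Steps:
x = 8163
Add(Add(-1416, 6572), x) = Add(Add(-1416, 6572), 8163) = Add(5156, 8163) = 13319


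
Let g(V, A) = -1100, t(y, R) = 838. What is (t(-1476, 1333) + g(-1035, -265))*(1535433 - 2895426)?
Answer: 356318166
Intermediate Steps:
(t(-1476, 1333) + g(-1035, -265))*(1535433 - 2895426) = (838 - 1100)*(1535433 - 2895426) = -262*(-1359993) = 356318166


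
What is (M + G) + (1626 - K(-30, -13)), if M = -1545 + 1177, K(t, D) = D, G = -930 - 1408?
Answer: -1067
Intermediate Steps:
G = -2338
M = -368
(M + G) + (1626 - K(-30, -13)) = (-368 - 2338) + (1626 - 1*(-13)) = -2706 + (1626 + 13) = -2706 + 1639 = -1067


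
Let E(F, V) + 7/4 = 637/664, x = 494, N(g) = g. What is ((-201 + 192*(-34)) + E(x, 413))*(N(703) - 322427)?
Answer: 359412438411/166 ≈ 2.1651e+9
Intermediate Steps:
E(F, V) = -525/664 (E(F, V) = -7/4 + 637/664 = -525/664)
((-201 + 192*(-34)) + E(x, 413))*(N(703) - 322427) = ((-201 + 192*(-34)) - 525/664)*(703 - 322427) = ((-201 - 6528) - 525/664)*(-321724) = (-6729 - 525/664)*(-321724) = -4468581/664*(-321724) = 359412438411/166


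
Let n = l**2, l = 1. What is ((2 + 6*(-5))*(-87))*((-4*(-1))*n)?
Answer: 9744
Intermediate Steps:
n = 1 (n = 1**2 = 1)
((2 + 6*(-5))*(-87))*((-4*(-1))*n) = ((2 + 6*(-5))*(-87))*(-4*(-1)*1) = ((2 - 30)*(-87))*(4*1) = -28*(-87)*4 = 2436*4 = 9744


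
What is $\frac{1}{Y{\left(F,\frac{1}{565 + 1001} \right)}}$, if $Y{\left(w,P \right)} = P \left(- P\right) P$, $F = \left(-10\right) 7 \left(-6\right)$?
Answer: $-3840389496$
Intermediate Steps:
$F = 420$ ($F = \left(-70\right) \left(-6\right) = 420$)
$Y{\left(w,P \right)} = - P^{3}$ ($Y{\left(w,P \right)} = - P^{2} P = - P^{3}$)
$\frac{1}{Y{\left(F,\frac{1}{565 + 1001} \right)}} = \frac{1}{\left(-1\right) \left(\frac{1}{565 + 1001}\right)^{3}} = \frac{1}{\left(-1\right) \left(\frac{1}{1566}\right)^{3}} = \frac{1}{\left(-1\right) \frac{1}{3840389496}} = \frac{1}{- \frac{1}{3840389496}} = -3840389496$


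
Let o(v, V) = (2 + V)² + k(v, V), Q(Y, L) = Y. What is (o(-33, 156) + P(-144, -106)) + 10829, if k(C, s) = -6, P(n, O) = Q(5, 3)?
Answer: 35792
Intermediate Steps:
P(n, O) = 5
o(v, V) = -6 + (2 + V)² (o(v, V) = (2 + V)² - 6 = -6 + (2 + V)²)
(o(-33, 156) + P(-144, -106)) + 10829 = ((-6 + (2 + 156)²) + 5) + 10829 = ((-6 + 158²) + 5) + 10829 = ((-6 + 24964) + 5) + 10829 = (24958 + 5) + 10829 = 24963 + 10829 = 35792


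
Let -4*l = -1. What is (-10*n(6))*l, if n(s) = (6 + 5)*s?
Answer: -165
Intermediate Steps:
n(s) = 11*s
l = ¼ (l = -¼*(-1) = ¼ ≈ 0.25000)
(-10*n(6))*l = -110*6*(¼) = -10*66*(¼) = -660*¼ = -165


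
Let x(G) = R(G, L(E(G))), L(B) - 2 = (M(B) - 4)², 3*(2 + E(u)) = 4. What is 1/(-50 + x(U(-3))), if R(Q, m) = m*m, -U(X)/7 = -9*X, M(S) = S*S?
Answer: 6561/1078546 ≈ 0.0060832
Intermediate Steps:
M(S) = S²
E(u) = -⅔ (E(u) = -2 + (⅓)*4 = -2 + 4/3 = -⅔)
U(X) = 63*X (U(X) = -(-63)*X = 63*X)
L(B) = 2 + (-4 + B²)² (L(B) = 2 + (B² - 4)² = 2 + (-4 + B²)²)
R(Q, m) = m²
x(G) = 1406596/6561 (x(G) = (2 + (-4 + (-⅔)²)²)² = (2 + (-4 + 4/9)²)² = (2 + (-32/9)²)² = (2 + 1024/81)² = (1186/81)² = 1406596/6561)
1/(-50 + x(U(-3))) = 1/(-50 + 1406596/6561) = 1/(1078546/6561) = 6561/1078546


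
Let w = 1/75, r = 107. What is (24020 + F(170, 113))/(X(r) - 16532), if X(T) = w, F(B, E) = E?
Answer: -1809975/1239899 ≈ -1.4598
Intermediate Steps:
w = 1/75 ≈ 0.013333
X(T) = 1/75
(24020 + F(170, 113))/(X(r) - 16532) = (24020 + 113)/(1/75 - 16532) = 24133/(-1239899/75) = 24133*(-75/1239899) = -1809975/1239899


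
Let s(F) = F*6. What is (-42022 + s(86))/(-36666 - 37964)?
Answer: 20753/37315 ≈ 0.55616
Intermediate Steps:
s(F) = 6*F
(-42022 + s(86))/(-36666 - 37964) = (-42022 + 6*86)/(-36666 - 37964) = (-42022 + 516)/(-74630) = -41506*(-1/74630) = 20753/37315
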